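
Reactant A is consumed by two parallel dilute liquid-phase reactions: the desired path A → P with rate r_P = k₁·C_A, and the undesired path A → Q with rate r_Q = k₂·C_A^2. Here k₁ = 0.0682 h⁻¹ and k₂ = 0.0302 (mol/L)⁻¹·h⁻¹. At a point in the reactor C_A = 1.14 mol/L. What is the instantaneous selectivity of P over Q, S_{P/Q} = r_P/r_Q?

1.98

S_{P/Q} = r_P/r_Q = (k₁·C_A)/(k₂·C_A^2) = (k₁/k₂)·C_A⁻¹.
= (0.0682×1.140) / (0.0302×1.140^2) = 0.07775/0.03925 = 1.98.
The undesired path is higher order in A, so low C_A (CSTR or dilute feed) favours P.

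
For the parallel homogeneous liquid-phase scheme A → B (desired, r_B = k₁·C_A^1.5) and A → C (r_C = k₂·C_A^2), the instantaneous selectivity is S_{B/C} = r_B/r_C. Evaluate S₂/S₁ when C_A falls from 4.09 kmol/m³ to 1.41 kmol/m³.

S_{B/C} = (k₁/k₂)·C_A^-0.5, so S₂/S₁ = (C_{A,2}/C_{A,1})^-0.5.
= (1.41/4.09)^(-0.5) = (0.3447)^(-0.5) = 1.70.
Selectivity toward B rises as C_A falls — low-concentration operation is favoured.

1.70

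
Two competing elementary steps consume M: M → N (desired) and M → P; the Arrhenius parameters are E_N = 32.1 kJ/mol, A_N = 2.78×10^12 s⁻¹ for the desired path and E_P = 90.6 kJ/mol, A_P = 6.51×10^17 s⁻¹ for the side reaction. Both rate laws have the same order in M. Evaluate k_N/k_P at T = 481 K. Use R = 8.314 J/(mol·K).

9.63

k_N/k_P = (A_N/A_P)·exp[−(E_N−E_P)/(RT)] = (A_N/A_P)·exp[(E_P−E_N)/(RT)].
(E_P−E_N)/(RT) = (90.6−32.1)×10³/(8.314×481) = 58500/3999 = 14.63.
k_N/k_P = (2.78×10^12/6.51×10^17)·exp(14.63) = 4.270×10^-6 × 2.255×10^6 = 9.63.
Since E_N < E_P, lowering the temperature improves selectivity toward N.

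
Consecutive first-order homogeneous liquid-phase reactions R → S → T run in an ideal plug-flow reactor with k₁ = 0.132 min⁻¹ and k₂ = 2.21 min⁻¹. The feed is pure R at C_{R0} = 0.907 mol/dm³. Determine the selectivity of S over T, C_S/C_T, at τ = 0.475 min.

For first-order series with pure R initially, C_S(τ) = k₁C_{R0}/(k₂−k₁)·(e^(−k₁τ) − e^(−k₂τ)).
e^(−k₁τ) = e^(−0.132×0.475) = e^(−0.06270) = 0.9392; e^(−k₂τ) = e^(−1.050) = 0.3500.
C_S = 0.132×0.907/(2.21−0.132) × (0.9392−0.3500) = 0.05762×0.5892 = 0.03395 mol/dm³.
C_R = C_{R0}e^(−k₁τ) = 0.8519 mol/dm³, so C_T = C_{R0}−C_R−C_S = 0.02118 mol/dm³; C_S/C_T = 1.60.

1.60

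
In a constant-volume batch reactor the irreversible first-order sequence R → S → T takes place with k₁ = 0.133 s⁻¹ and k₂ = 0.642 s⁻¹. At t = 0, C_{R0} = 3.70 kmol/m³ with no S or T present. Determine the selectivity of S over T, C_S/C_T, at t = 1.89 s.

Solving the coupled first-order balances gives C_S(t) = [k₁/(k₂−k₁)]·C_{R0}·(e^(−k₁t) − e^(−k₂t)).
e^(−k₁t) = e^(−0.133×1.89) = e^(−0.2514) = 0.7777; e^(−k₂t) = e^(−1.213) = 0.2972.
C_S = 0.133×3.70/(0.642−0.133) × (0.7777−0.2972) = 0.9668×0.4805 = 0.4646 kmol/m³.
C_R = C_{R0}e^(−k₁t) = 2.878 kmol/m³, so C_T = C_{R0}−C_R−C_S = 0.3578 kmol/m³; C_S/C_T = 1.30.

1.30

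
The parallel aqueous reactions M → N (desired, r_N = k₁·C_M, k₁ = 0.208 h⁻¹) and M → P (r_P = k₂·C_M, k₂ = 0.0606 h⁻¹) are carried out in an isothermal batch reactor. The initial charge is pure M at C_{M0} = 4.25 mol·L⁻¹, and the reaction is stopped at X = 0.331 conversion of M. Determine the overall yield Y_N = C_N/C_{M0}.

C_M = C_{M0}(1−X) = 2.843 mol·L⁻¹.
Both paths are first order in M, so the instantaneous fraction to N is constant: dC_N/d(−C_M) = k₁/(k₁+k₂) = 0.7744.
C_N = 0.7744·(C_{M0}−C_M) = 0.7744×1.407 = 1.09 mol·L⁻¹.
Y_N = C_N/C_{M0} = 1.089/4.25 = 0.256.

0.256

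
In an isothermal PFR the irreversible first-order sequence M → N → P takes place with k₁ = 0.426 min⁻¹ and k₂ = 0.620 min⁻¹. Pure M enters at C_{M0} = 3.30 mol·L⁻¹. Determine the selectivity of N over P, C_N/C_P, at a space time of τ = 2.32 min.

The intermediate concentration in a first-order A→B→C sequence is C_N = k₁C_{M0}(e^(−k₁τ) − e^(−k₂τ))/(k₂−k₁).
e^(−k₁τ) = e^(−0.426×2.32) = e^(−0.9883) = 0.3722; e^(−k₂τ) = e^(−1.438) = 0.2373.
C_N = 0.426×3.30/(0.620−0.426) × (0.3722−0.2373) = 7.246×0.1349 = 0.9775 mol·L⁻¹.
C_M = C_{M0}e^(−k₁τ) = 1.228 mol·L⁻¹, so C_P = C_{M0}−C_M−C_N = 1.094 mol·L⁻¹; C_N/C_P = 0.893.

0.893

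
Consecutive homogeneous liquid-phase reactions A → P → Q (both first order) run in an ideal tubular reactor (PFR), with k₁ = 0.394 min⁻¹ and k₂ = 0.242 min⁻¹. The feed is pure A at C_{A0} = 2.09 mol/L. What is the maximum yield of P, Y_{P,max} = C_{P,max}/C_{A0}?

0.460

For a first-order series the maximum intermediate yield is C_{P,max}/C_{A0} = (k₁/k₂)^[k₂/(k₂−k₁)].
= (0.394/0.242)^(0.242/(0.242−0.394)) = (1.628)^(-1.592) = 0.4602.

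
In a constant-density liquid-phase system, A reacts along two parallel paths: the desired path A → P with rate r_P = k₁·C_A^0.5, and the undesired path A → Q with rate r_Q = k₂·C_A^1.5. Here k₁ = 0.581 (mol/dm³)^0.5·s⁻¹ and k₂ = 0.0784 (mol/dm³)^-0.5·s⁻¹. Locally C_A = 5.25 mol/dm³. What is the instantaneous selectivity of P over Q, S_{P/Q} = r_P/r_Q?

1.41

S_{P/Q} = r_P/r_Q = (k₁·C_A^0.5)/(k₂·C_A^1.5) = (k₁/k₂)·C_A⁻¹.
= (0.581×5.250^0.5) / (0.0784×5.250^1.5) = 1.331/0.9431 = 1.41.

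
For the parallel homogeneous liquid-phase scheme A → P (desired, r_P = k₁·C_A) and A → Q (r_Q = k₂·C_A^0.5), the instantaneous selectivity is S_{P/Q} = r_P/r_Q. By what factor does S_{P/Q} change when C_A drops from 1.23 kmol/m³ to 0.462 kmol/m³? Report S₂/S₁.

0.613

S_{P/Q} = (k₁/k₂)·C_A^0.5, so S₂/S₁ = (C_{A,2}/C_{A,1})^0.5.
= (0.462/1.23)^0.5 = (0.3756)^0.5 = 0.613.
Selectivity toward P falls as C_A falls — high-concentration operation is favoured.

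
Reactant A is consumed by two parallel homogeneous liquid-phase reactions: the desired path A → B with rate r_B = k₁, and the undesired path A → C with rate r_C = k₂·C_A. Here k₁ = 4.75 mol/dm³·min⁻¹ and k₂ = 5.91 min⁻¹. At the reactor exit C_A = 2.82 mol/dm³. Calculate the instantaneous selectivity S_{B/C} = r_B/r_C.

0.285

S_{B/C} = r_B/r_C = (k₁)/(k₂·C_A) = (k₁/k₂)·C_A⁻¹.
= (4.75) / (5.91×2.820) = 4.750/16.67 = 0.285.
The undesired path is higher order in A, so low C_A (CSTR or dilute feed) favours B.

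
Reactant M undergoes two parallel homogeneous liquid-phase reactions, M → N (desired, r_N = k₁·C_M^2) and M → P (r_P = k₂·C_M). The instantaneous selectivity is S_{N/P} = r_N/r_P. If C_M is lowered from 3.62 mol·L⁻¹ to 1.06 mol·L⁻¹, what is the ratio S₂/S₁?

S_{N/P} = (k₁/k₂)·C_M, so S₂/S₁ = (C_{M,2}/C_{M,1}).
= 1.06/3.62 = 0.293.

0.293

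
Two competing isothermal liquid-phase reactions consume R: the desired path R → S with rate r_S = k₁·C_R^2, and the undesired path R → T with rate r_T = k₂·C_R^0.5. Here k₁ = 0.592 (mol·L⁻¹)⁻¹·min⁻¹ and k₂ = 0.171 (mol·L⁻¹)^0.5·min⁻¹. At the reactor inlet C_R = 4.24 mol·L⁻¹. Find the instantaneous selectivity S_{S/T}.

30.2

S_{S/T} = r_S/r_T = (k₁·C_R^2)/(k₂·C_R^0.5) = (k₁/k₂)·C_R^1.5.
= (0.592×4.240^2) / (0.171×4.240^0.5) = 10.64/0.3521 = 30.2.
Since the desired path is higher order in R, keeping C_R high (PFR or concentrated feed) favours S.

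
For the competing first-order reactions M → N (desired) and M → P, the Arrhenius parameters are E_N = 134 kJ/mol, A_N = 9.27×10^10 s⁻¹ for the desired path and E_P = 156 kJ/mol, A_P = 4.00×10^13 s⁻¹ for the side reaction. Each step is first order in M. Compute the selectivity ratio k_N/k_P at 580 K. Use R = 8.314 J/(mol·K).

0.222

k_N/k_P = (A_N/A_P)·exp[−(E_N−E_P)/(RT)] = (A_N/A_P)·exp[(E_P−E_N)/(RT)].
(E_P−E_N)/(RT) = (156−134)×10³/(8.314×580) = 22000/4822 = 4.562.
k_N/k_P = (9.27×10^10/4.00×10^13)·exp(4.562) = 0.002318 × 95.80 = 0.222.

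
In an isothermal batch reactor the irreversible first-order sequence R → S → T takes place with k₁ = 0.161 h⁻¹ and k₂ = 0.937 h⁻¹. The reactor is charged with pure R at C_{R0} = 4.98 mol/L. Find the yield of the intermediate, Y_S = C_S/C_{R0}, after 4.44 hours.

0.0983

For first-order series with pure R initially, C_S(t) = k₁C_{R0}/(k₂−k₁)·(e^(−k₁t) − e^(−k₂t)).
e^(−k₁t) = e^(−0.161×4.44) = e^(−0.7148) = 0.4893; e^(−k₂t) = e^(−4.160) = 0.01560.
C_S = 0.161×4.98/(0.937−0.161) × (0.4893−0.01560) = 1.033×0.4737 = 0.4894 mol/L.
Y_S = C_S/C_{R0} = 0.4894/4.98 = 0.0983.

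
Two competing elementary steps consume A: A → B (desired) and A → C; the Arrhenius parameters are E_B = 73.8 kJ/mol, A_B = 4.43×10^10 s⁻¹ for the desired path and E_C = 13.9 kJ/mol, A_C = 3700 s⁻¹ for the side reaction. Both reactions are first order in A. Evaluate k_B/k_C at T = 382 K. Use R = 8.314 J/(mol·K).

0.0771

k_B/k_C = (A_B/A_C)·exp[−(E_B−E_C)/(RT)] = (A_B/A_C)·exp[(E_C−E_B)/(RT)].
(E_C−E_B)/(RT) = (13.9−73.8)×10³/(8.314×382) = -59900/3176 = -18.86.
k_B/k_C = (4.43×10^10/3700)·exp(-18.86) = 1.197×10^7 × 6.441×10^-9 = 0.0771.
Since E_B > E_C, raising the temperature improves selectivity toward B.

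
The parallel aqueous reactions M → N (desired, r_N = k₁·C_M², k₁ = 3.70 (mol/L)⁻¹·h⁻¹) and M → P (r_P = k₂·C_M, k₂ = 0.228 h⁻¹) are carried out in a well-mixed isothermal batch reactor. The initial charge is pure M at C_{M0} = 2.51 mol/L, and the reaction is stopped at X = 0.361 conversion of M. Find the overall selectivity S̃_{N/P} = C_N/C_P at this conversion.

C_M = C_{M0}(1−X) = 1.604 mol/L.
Along a PFR/batch, dC_P/dC_M = −r_P/(r_N+r_P) = −k₂/(k₂+k₁·C_M).
Integrating from C_{M0} to C_M: C_P = (0.228/3.70)·ln[(0.228+3.70·2.51)/(0.228+3.70·1.60)] = 0.06162·ln(9.515/6.162) = 0.02677 mol/L.
Then C_N = (C_{M0}−C_M) − C_P = 0.9061 − 0.02677 = 0.8793 mol/L.
S̃_{N/P} = C_N/C_P = 0.8793/0.02677 = 32.8.

32.8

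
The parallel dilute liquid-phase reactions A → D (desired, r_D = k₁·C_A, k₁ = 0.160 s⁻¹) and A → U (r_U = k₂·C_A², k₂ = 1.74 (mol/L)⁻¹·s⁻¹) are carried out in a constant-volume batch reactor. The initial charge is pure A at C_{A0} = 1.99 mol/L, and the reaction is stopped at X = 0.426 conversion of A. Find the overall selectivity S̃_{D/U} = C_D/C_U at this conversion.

C_A = C_{A0}(1−X) = 1.142 mol/L.
Along a PFR/batch, dC_D/dC_A = −r_D/(r_D+r_U) = −k₁/(k₁+k₂·C_A).
Integrating from C_{A0} to C_A: C_D = (0.160/1.74)·ln[(0.160+1.74·1.99)/(0.160+1.74·1.14)] = 0.09195·ln(3.623/2.148) = 0.04808 mol/L.
C_U = (C_{A0}−C_A)−C_D = 0.7997 mol/L; S̃_{D/U} = 0.04808/0.7997 = 0.0601.

0.0601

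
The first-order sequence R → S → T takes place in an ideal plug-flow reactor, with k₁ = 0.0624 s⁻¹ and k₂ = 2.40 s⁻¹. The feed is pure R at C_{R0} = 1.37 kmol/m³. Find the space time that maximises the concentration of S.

1.56 s

For first-order series the maximum of C_S occurs at τ_opt = ln(k₂/k₁)/(k₂−k₁).
= ln(2.40/0.0624)/(2.40−0.0624) = ln(38.46)/2.338 = 3.650/2.338 = 1.56 s.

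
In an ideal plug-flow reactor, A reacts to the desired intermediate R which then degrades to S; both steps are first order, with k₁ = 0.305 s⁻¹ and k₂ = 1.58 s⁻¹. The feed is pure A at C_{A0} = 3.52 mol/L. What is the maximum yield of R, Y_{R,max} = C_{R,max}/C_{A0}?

0.130

Evaluating C_R at τ_opt = ln(k₂/k₁)/(k₂−k₁) gives C_{R,max}/C_{A0} = (k₁/k₂)^[k₂/(k₂−k₁)].
= (0.305/1.58)^(1.58/(1.58−0.305)) = (0.1930)^(1.239) = 0.1302.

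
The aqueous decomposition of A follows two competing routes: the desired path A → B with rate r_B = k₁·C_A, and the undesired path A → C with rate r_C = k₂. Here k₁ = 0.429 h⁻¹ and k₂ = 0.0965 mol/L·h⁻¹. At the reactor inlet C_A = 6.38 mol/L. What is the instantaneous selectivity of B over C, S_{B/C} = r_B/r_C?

S_{B/C} = r_B/r_C = (k₁·C_A)/(k₂) = (k₁/k₂)·C_A.
= (0.429×6.380) / (0.0965) = 2.737/0.09650 = 28.4.
Since the desired path is higher order in A, keeping C_A high (PFR or concentrated feed) favours B.

28.4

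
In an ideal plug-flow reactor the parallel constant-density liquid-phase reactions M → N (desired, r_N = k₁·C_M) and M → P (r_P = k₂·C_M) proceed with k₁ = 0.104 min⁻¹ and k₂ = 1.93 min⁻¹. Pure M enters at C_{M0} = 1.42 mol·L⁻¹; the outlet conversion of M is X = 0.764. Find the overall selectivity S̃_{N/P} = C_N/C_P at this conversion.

C_M = C_{M0}(1−X) = 0.3351 mol·L⁻¹.
Both paths are first order in M, so the instantaneous fraction to N is constant: dC_N/d(−C_M) = k₁/(k₁+k₂) = 0.05113.
C_N = 0.05113·(C_{M0}−C_M) = 0.05113×1.085 = 0.0555 mol·L⁻¹.
C_P = (C_{M0}−C_M)−C_N = 1.029 mol·L⁻¹; S̃_{N/P} = 0.05547/1.029 = 0.0539.

0.0539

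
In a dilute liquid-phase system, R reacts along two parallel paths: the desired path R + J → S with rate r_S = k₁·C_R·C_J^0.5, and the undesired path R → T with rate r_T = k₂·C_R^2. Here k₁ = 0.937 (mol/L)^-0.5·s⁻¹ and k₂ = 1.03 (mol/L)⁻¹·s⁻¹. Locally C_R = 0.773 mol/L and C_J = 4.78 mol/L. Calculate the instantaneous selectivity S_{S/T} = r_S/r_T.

S_{S/T} = r_S/r_T = (k₁·C_R·C_J^0.5)/(k₂·C_R^2) = (k₁/k₂)·C_R⁻¹·C_J^0.5.
= (0.937×0.7730×4.780^0.5) / (1.03×0.7730^2) = 1.584/0.6155 = 2.57.

2.57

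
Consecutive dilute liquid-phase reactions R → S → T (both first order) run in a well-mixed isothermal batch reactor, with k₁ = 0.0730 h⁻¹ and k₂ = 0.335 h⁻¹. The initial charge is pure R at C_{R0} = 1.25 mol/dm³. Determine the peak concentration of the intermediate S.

At the optimum, C_{S,max}/C_{R0} = (k₁/k₂)^[k₂/(k₂−k₁)].
= (0.0730/0.335)^(0.335/(0.335−0.0730)) = (0.2179)^(1.279) = 0.1425.
C_{S,max} = 0.1425×1.25 = 0.178 mol/dm³.

0.178 mol/dm³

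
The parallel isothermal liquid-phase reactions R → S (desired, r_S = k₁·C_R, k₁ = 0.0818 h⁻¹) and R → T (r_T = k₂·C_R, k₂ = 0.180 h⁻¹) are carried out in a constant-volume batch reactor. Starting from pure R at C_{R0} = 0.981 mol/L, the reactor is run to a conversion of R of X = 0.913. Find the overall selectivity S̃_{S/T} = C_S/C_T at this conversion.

C_R = C_{R0}(1−X) = 0.08535 mol/L.
Both paths are first order in R, so the instantaneous fraction to S is constant: dC_S/d(−C_R) = k₁/(k₁+k₂) = 0.3125.
C_S = 0.3125·(C_{R0}−C_R) = 0.3125×0.8957 = 0.280 mol/L.
C_T = (C_{R0}−C_R)−C_S = 0.6158 mol/L; S̃_{S/T} = 0.2798/0.6158 = 0.454.

0.454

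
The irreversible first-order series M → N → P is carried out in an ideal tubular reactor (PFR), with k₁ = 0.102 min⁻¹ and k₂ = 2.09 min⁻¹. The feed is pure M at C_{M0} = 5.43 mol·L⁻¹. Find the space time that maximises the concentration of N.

1.52 min

For first-order series the maximum of C_N occurs at τ_opt = ln(k₂/k₁)/(k₂−k₁).
= ln(2.09/0.102)/(2.09−0.102) = ln(20.49)/1.988 = 3.020/1.988 = 1.52 min.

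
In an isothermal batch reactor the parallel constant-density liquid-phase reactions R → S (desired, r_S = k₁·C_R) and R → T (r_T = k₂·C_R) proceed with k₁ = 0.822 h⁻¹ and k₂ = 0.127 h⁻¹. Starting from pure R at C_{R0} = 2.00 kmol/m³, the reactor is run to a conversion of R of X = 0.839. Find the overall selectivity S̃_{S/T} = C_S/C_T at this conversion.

C_R = C_{R0}(1−X) = 0.3220 kmol/m³.
Both paths are first order in R, so the instantaneous fraction to S is constant: dC_S/d(−C_R) = k₁/(k₁+k₂) = 0.8662.
C_S = 0.8662·(C_{R0}−C_R) = 0.8662×1.678 = 1.45 kmol/m³.
C_T = (C_{R0}−C_R)−C_S = 0.2246 kmol/m³; S̃_{S/T} = 1.453/0.2246 = 6.47.

6.47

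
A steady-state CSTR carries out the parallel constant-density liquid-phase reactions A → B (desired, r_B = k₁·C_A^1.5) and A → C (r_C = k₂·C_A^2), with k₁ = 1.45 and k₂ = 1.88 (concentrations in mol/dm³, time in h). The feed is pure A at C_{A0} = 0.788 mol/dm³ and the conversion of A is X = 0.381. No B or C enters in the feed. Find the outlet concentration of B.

0.158 mol/dm³

Exit C_A = C_{A0}(1−X) = 0.788×0.619 = 0.4878 mol/dm³.
In a CSTR the entire volume is at exit conditions, so r_B = 1.45×0.4878^1.5 = 0.4940 and r_C = 1.88×0.4878^2 = 0.4473.
Fraction of consumed A going to B: r_B/(r_B+r_C) = 0.5248.
C_B = 0.5248·C_{A0}·X = 0.5248×0.788×0.381 = 0.158 mol/dm³.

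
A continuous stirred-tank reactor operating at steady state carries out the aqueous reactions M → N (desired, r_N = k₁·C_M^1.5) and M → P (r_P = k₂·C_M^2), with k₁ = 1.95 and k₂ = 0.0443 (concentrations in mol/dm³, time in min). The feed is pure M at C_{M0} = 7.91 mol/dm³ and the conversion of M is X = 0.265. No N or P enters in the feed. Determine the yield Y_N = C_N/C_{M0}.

Exit C_M = C_{M0}(1−X) = 7.91×0.735 = 5.814 mol/dm³.
Rates in a CSTR are evaluated at the outlet concentration: r_N = 1.95×5.814^1.5 = 27.34, r_P = 0.0443×5.814^2 = 1.497.
Fraction of consumed M going to N: r_N/(r_N+r_P) = 0.9481.
C_N = 0.9481·C_{M0}·X = 0.9481×7.91×0.265 = 1.99 mol/dm³; Y_N = C_N/C_{M0} = 0.251.

0.251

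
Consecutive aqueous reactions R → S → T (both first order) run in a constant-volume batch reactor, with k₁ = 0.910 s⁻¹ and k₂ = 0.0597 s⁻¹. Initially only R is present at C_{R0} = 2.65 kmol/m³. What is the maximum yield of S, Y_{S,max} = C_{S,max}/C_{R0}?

Evaluating C_S at t_opt = ln(k₂/k₁)/(k₂−k₁) gives C_{S,max}/C_{R0} = (k₁/k₂)^[k₂/(k₂−k₁)].
= (0.910/0.0597)^(0.0597/(0.0597−0.910)) = (15.24)^(-0.07021) = 0.8259.

0.826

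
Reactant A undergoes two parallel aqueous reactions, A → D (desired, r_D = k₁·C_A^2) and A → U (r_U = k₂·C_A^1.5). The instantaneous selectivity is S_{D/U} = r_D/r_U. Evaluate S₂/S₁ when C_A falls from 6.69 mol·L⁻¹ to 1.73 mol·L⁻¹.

S_{D/U} = (k₁/k₂)·C_A^0.5, so S₂/S₁ = (C_{A,2}/C_{A,1})^0.5.
= (1.73/6.69)^0.5 = (0.2586)^0.5 = 0.509.

0.509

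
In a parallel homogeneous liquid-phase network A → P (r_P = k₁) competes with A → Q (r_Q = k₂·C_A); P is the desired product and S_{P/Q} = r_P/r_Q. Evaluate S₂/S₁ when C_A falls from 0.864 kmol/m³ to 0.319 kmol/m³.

2.71

S_{P/Q} = (k₁/k₂)·C_A⁻¹, so S₂/S₁ = (C_{A,2}/C_{A,1})⁻¹.
= 0.864/0.319 = 2.71.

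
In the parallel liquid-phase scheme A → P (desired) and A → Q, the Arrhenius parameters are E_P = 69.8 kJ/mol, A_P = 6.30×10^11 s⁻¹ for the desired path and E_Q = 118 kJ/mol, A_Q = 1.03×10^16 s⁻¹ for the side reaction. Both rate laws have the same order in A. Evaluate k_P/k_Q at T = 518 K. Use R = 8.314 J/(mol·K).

4.44

k_P/k_Q = (A_P/A_Q)·exp[−(E_P−E_Q)/(RT)] = (A_P/A_Q)·exp[(E_Q−E_P)/(RT)].
(E_Q−E_P)/(RT) = (118−69.8)×10³/(8.314×518) = 48200/4307 = 11.19.
k_P/k_Q = (6.30×10^11/1.03×10^16)·exp(11.19) = 6.117×10^-5 × 72547 = 4.44.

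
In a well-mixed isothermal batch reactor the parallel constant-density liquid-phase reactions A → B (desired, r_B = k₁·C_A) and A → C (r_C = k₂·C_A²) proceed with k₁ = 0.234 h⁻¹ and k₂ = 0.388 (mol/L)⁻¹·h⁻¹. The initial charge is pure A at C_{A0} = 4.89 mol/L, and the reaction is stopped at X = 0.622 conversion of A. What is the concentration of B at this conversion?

0.487 mol/L

C_A = C_{A0}(1−X) = 1.848 mol/L.
Along a PFR/batch, dC_B/dC_A = −r_B/(r_B+r_C) = −k₁/(k₁+k₂·C_A).
Integrating from C_{A0} to C_A: C_B = (0.234/0.388)·ln[(0.234+0.388·4.89)/(0.234+0.388·1.85)] = 0.6031·ln(2.131/0.9512) = 0.4866 mol/L.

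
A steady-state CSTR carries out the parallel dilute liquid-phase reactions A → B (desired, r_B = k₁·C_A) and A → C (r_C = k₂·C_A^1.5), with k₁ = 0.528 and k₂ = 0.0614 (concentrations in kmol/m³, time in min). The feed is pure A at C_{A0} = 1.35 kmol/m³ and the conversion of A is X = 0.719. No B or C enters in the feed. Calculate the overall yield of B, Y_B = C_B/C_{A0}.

Exit C_A = C_{A0}(1−X) = 1.35×0.281 = 0.3794 kmol/m³.
In a CSTR the entire volume is at exit conditions, so r_B = 0.528×0.3794 = 0.2003 and r_C = 0.0614×0.3794^1.5 = 0.01435.
Fraction of consumed A going to B: r_B/(r_B+r_C) = 0.9332.
C_B = 0.9332·C_{A0}·X = 0.9332×1.35×0.719 = 0.906 kmol/m³; Y_B = C_B/C_{A0} = 0.671.

0.671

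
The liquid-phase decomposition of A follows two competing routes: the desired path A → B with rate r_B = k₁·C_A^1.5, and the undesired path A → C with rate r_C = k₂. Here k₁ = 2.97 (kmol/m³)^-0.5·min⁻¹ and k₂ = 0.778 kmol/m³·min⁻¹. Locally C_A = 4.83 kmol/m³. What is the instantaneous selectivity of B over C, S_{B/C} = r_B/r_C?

S_{B/C} = r_B/r_C = (k₁·C_A^1.5)/(k₂) = (k₁/k₂)·C_A^1.5.
= (2.97×4.830^1.5) / (0.778) = 31.53/0.7780 = 40.5.

40.5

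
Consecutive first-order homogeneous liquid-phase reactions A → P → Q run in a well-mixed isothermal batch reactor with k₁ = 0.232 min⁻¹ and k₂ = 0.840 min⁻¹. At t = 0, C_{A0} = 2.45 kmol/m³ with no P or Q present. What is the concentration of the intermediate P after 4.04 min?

For first-order series with pure A initially, C_P(t) = k₁C_{A0}/(k₂−k₁)·(e^(−k₁t) − e^(−k₂t)).
e^(−k₁t) = e^(−0.232×4.04) = e^(−0.9373) = 0.3917; e^(−k₂t) = e^(−3.394) = 0.03359.
C_P = 0.232×2.45/(0.840−0.232) × (0.3917−0.03359) = 0.9349×0.3581 = 0.3348 kmol/m³.

0.335 kmol/m³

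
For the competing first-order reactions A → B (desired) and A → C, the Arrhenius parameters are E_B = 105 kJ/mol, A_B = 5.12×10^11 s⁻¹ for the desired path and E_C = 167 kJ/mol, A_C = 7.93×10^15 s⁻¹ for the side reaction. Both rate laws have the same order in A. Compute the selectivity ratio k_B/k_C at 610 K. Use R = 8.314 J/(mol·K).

k_B/k_C = (A_B/A_C)·exp[−(E_B−E_C)/(RT)] = (A_B/A_C)·exp[(E_C−E_B)/(RT)].
(E_C−E_B)/(RT) = (167−105)×10³/(8.314×610) = 62000/5072 = 12.23.
k_B/k_C = (5.12×10^11/7.93×10^15)·exp(12.23) = 6.456×10^-5 × 2.038×10^5 = 13.2.

13.2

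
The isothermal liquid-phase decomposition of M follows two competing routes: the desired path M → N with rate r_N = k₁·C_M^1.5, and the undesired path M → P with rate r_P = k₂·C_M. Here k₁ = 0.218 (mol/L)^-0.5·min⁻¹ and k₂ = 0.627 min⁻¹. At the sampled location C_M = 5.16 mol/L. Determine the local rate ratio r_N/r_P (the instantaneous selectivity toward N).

S_{N/P} = r_N/r_P = (k₁·C_M^1.5)/(k₂·C_M) = (k₁/k₂)·C_M^0.5.
= (0.218×5.160^1.5) / (0.627×5.160) = 2.555/3.235 = 0.790.
Since the desired path is higher order in M, keeping C_M high (PFR or concentrated feed) favours N.

0.790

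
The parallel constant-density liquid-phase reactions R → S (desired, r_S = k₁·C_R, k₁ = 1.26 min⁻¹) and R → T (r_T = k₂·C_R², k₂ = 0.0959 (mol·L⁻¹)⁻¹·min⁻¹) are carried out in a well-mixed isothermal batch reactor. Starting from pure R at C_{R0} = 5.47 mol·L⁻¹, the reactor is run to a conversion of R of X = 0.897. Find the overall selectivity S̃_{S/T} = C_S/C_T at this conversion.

4.54

C_R = C_{R0}(1−X) = 0.5634 mol·L⁻¹.
Along a PFR/batch, dC_S/dC_R = −r_S/(r_S+r_T) = −k₁/(k₁+k₂·C_R).
Integrating from C_{R0} to C_R: C_S = (1.26/0.0959)·ln[(1.26+0.0959·5.47)/(1.26+0.0959·0.563)] = 13.14·ln(1.785/1.314) = 4.021 mol·L⁻¹.
C_T = (C_{R0}−C_R)−C_S = 0.8851 mol·L⁻¹; S̃_{S/T} = 4.021/0.8851 = 4.54.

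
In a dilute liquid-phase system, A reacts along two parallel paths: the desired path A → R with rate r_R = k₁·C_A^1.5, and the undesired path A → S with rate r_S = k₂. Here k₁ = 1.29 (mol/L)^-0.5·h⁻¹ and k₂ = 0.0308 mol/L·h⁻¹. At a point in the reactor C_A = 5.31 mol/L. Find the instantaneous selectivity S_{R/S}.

512

S_{R/S} = r_R/r_S = (k₁·C_A^1.5)/(k₂) = (k₁/k₂)·C_A^1.5.
= (1.29×5.310^1.5) / (0.0308) = 15.78/0.03080 = 512.
Since the desired path is higher order in A, keeping C_A high (PFR or concentrated feed) favours R.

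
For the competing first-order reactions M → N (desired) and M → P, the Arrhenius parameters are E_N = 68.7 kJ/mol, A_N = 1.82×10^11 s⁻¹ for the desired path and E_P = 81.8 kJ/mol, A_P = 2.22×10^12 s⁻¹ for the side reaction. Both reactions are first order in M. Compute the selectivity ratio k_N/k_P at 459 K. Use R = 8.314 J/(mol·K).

2.54

Since both paths have the same order in M, the concentration cancels and S_{N/P} = k_N/k_P = (A_N/A_P)·exp[(E_P−E_N)/(RT)].
(E_P−E_N)/(RT) = (81.8−68.7)×10³/(8.314×459) = 13100/3816 = 3.433.
k_N/k_P = (1.82×10^11/2.22×10^12)·exp(3.433) = 0.08198 × 30.96 = 2.54.
Since E_N < E_P, lowering the temperature improves selectivity toward N.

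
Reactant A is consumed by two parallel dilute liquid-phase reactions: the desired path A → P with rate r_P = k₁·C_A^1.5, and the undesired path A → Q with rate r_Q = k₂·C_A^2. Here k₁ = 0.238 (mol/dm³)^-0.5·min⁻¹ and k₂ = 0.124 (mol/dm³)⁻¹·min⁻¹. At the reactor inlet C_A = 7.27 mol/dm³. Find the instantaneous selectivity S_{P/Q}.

S_{P/Q} = r_P/r_Q = (k₁·C_A^1.5)/(k₂·C_A^2) = (k₁/k₂)·C_A^-0.5.
= (0.238×7.270^1.5) / (0.124×7.270^2) = 4.665/6.554 = 0.712.
The undesired path is higher order in A, so low C_A (CSTR or dilute feed) favours P.

0.712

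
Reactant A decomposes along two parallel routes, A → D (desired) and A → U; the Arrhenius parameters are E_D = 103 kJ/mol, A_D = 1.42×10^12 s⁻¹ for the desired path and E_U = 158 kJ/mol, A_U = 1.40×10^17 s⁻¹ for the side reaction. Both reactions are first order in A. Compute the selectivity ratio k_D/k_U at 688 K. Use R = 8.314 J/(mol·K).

k_D/k_U = (A_D/A_U)·exp[−(E_D−E_U)/(RT)] = (A_D/A_U)·exp[(E_U−E_D)/(RT)].
(E_U−E_D)/(RT) = (158−103)×10³/(8.314×688) = 55000/5720 = 9.615.
k_D/k_U = (1.42×10^12/1.40×10^17)·exp(9.615) = 1.014×10^-5 × 14993 = 0.152.
Since E_D < E_U, lowering the temperature improves selectivity toward D.

0.152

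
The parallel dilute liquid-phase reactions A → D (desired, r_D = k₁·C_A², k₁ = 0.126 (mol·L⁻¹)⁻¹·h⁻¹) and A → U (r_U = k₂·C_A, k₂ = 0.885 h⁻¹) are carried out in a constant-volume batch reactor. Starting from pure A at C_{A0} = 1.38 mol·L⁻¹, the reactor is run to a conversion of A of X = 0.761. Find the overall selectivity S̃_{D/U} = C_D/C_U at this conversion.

0.120

C_A = C_{A0}(1−X) = 0.3298 mol·L⁻¹.
Along a PFR/batch, dC_U/dC_A = −r_U/(r_D+r_U) = −k₂/(k₂+k₁·C_A).
Integrating from C_{A0} to C_A: C_U = (0.885/0.126)·ln[(0.885+0.126·1.38)/(0.885+0.126·0.330)] = 7.024·ln(1.059/0.9266) = 0.9376 mol·L⁻¹.
Then C_D = (C_{A0}−C_A) − C_U = 1.050 − 0.9376 = 0.1126 mol·L⁻¹.
S̃_{D/U} = C_D/C_U = 0.1126/0.9376 = 0.120.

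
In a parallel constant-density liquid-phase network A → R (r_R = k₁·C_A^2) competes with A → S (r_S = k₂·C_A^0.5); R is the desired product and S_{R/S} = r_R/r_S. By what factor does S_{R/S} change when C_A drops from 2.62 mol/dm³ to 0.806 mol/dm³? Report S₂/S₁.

0.171

S_{R/S} = (k₁/k₂)·C_A^1.5, so S₂/S₁ = (C_{A,2}/C_{A,1})^1.5.
= (0.806/2.62)^1.5 = (0.3076)^1.5 = 0.171.
Selectivity toward R falls as C_A falls — high-concentration operation is favoured.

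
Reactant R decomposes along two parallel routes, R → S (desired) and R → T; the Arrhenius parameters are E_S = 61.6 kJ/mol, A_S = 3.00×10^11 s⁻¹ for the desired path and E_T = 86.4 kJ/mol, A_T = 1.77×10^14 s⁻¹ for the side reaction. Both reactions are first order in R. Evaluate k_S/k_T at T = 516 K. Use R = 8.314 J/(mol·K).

0.549

Since both paths have the same order in R, the concentration cancels and S_{S/T} = k_S/k_T = (A_S/A_T)·exp[(E_T−E_S)/(RT)].
(E_T−E_S)/(RT) = (86.4−61.6)×10³/(8.314×516) = 24800/4290 = 5.781.
k_S/k_T = (3.00×10^11/1.77×10^14)·exp(5.781) = 0.001695 × 324.0 = 0.549.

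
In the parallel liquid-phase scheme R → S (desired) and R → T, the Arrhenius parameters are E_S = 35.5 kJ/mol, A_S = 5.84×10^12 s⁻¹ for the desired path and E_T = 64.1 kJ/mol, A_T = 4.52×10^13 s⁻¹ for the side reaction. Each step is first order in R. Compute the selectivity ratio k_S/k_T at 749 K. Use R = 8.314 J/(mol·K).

Since both paths have the same order in R, the concentration cancels and S_{S/T} = k_S/k_T = (A_S/A_T)·exp[(E_T−E_S)/(RT)].
(E_T−E_S)/(RT) = (64.1−35.5)×10³/(8.314×749) = 28600/6227 = 4.593.
k_S/k_T = (5.84×10^12/4.52×10^13)·exp(4.593) = 0.1292 × 98.77 = 12.8.

12.8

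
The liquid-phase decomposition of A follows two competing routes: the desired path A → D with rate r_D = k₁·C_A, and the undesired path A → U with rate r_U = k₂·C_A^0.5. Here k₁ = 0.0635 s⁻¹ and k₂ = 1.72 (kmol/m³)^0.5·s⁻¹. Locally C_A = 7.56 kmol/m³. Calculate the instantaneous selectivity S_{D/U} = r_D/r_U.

S_{D/U} = r_D/r_U = (k₁·C_A)/(k₂·C_A^0.5) = (k₁/k₂)·C_A^0.5.
= (0.0635×7.560) / (1.72×7.560^0.5) = 0.4801/4.729 = 0.102.

0.102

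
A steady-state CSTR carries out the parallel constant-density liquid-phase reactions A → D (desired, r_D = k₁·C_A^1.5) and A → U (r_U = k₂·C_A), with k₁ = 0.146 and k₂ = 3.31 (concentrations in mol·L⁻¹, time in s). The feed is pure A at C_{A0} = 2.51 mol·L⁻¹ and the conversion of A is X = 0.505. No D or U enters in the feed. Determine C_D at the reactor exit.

Exit C_A = C_{A0}(1−X) = 2.51×0.495 = 1.242 mol·L⁻¹.
Rates in a CSTR are evaluated at the outlet concentration: r_D = 0.146×1.242^1.5 = 0.2022, r_U = 3.31×1.242 = 4.113.
Fraction of consumed A going to D: r_D/(r_D+r_U) = 0.04686.
C_D = 0.04686·C_{A0}·X = 0.04686×2.51×0.505 = 0.0594 mol·L⁻¹.

0.0594 mol·L⁻¹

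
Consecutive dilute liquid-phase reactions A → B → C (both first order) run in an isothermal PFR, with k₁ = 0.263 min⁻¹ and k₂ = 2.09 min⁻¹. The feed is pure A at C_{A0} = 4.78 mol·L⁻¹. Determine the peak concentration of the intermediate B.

At the optimum, C_{B,max}/C_{A0} = (k₁/k₂)^[k₂/(k₂−k₁)].
= (0.263/2.09)^(2.09/(2.09−0.263)) = (0.1258)^(1.144) = 0.09337.
C_{B,max} = 0.09337×4.78 = 0.446 mol·L⁻¹.

0.446 mol·L⁻¹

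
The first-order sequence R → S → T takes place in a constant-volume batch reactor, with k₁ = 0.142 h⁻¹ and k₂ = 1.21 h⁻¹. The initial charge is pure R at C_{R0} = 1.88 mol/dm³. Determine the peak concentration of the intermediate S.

At the optimum, C_{S,max}/C_{R0} = (k₁/k₂)^[k₂/(k₂−k₁)].
= (0.142/1.21)^(1.21/(1.21−0.142)) = (0.1174)^(1.133) = 0.08826.
C_{S,max} = 0.08826×1.88 = 0.166 mol/dm³.

0.166 mol/dm³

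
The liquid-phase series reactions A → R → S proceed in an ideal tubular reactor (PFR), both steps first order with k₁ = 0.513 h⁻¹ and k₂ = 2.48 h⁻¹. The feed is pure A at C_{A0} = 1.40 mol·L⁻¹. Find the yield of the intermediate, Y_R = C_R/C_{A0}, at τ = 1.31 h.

Solving the coupled first-order balances gives C_R(τ) = [k₁/(k₂−k₁)]·C_{A0}·(e^(−k₁τ) − e^(−k₂τ)).
e^(−k₁τ) = e^(−0.513×1.31) = e^(−0.6720) = 0.5107; e^(−k₂τ) = e^(−3.249) = 0.03882.
C_R = 0.513×1.40/(2.48−0.513) × (0.5107−0.03882) = 0.3651×0.4719 = 0.1723 mol·L⁻¹.
Y_R = C_R/C_{A0} = 0.1723/1.40 = 0.123.

0.123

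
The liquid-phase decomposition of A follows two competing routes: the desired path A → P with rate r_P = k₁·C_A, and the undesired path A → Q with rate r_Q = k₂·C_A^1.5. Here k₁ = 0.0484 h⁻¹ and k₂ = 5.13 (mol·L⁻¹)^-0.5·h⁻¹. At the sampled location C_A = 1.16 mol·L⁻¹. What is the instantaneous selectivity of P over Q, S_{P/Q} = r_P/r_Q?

S_{P/Q} = r_P/r_Q = (k₁·C_A)/(k₂·C_A^1.5) = (k₁/k₂)·C_A^-0.5.
= (0.0484×1.160) / (5.13×1.160^1.5) = 0.05614/6.409 = 0.00876.

0.00876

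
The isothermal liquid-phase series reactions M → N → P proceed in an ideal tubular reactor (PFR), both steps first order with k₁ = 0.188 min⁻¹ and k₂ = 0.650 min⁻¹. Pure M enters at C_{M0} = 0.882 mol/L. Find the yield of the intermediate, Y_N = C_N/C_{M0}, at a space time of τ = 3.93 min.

0.163

Solving the coupled first-order balances gives C_N(τ) = [k₁/(k₂−k₁)]·C_{M0}·(e^(−k₁τ) − e^(−k₂τ)).
e^(−k₁τ) = e^(−0.188×3.93) = e^(−0.7388) = 0.4777; e^(−k₂τ) = e^(−2.554) = 0.07773.
C_N = 0.188×0.882/(0.650−0.188) × (0.4777−0.07773) = 0.3589×0.3999 = 0.1435 mol/L.
Y_N = C_N/C_{M0} = 0.1435/0.882 = 0.163.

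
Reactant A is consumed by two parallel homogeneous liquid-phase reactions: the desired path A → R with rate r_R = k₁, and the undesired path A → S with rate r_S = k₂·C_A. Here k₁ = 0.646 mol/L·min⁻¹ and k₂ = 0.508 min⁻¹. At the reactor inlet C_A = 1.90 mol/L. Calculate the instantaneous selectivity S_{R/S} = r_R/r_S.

0.669

S_{R/S} = r_R/r_S = (k₁)/(k₂·C_A) = (k₁/k₂)·C_A⁻¹.
= (0.646) / (0.508×1.900) = 0.6460/0.9652 = 0.669.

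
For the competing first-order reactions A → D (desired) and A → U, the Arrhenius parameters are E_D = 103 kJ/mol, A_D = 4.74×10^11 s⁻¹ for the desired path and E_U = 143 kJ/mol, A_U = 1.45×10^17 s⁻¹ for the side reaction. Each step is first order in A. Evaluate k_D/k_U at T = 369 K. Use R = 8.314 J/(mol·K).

With equal orders, S_{D/U} = k_D/k_U = (A_D/A_U)·exp[(E_U−E_D)/(RT)].
(E_U−E_D)/(RT) = (143−103)×10³/(8.314×369) = 40000/3068 = 13.04.
k_D/k_U = (4.74×10^11/1.45×10^17)·exp(13.04) = 3.269×10^-6 × 4.597×10^5 = 1.50.

1.50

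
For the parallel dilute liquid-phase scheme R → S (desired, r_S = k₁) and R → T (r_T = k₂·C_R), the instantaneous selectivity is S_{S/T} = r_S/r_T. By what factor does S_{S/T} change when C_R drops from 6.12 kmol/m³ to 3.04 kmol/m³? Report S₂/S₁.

S_{S/T} = (k₁/k₂)·C_R⁻¹, so S₂/S₁ = (C_{R,2}/C_{R,1})⁻¹.
= 6.12/3.04 = 2.01.

2.01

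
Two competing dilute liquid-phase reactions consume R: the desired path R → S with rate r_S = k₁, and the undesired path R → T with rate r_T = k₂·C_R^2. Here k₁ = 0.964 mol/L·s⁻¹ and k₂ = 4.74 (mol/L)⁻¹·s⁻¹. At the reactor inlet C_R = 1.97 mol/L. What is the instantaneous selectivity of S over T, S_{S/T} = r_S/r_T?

S_{S/T} = r_S/r_T = (k₁)/(k₂·C_R^2) = (k₁/k₂)·C_R^-2.
= (0.964) / (4.74×1.970^2) = 0.9640/18.40 = 0.0524.

0.0524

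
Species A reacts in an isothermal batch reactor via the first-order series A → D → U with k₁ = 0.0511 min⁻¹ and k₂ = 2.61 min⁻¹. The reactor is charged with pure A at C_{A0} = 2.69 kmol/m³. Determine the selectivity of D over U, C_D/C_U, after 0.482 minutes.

For first-order series with pure A initially, C_D(t) = k₁C_{A0}/(k₂−k₁)·(e^(−k₁t) − e^(−k₂t)).
e^(−k₁t) = e^(−0.0511×0.482) = e^(−0.02463) = 0.9757; e^(−k₂t) = e^(−1.258) = 0.2842.
C_D = 0.0511×2.69/(2.61−0.0511) × (0.9757−0.2842) = 0.05372×0.6915 = 0.03714 kmol/m³.
C_A = C_{A0}e^(−k₁t) = 2.625 kmol/m³, so C_U = C_{A0}−C_A−C_D = 0.02830 kmol/m³; C_D/C_U = 1.31.

1.31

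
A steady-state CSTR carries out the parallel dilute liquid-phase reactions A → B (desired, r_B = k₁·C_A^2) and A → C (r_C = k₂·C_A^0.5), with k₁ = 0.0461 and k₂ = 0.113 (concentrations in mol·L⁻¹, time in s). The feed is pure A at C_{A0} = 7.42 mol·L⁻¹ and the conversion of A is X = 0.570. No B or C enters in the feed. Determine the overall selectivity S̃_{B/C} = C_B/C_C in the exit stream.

2.33

Exit C_A = C_{A0}(1−X) = 7.42×0.430 = 3.191 mol·L⁻¹.
Rates in a CSTR are evaluated at the outlet concentration: r_B = 0.0461×3.191^2 = 0.4693, r_C = 0.113×3.191^0.5 = 0.2018.
Overall selectivity = C_B/C_C = r_Bτ/(r_Cτ) = r_B/r_C = 2.33.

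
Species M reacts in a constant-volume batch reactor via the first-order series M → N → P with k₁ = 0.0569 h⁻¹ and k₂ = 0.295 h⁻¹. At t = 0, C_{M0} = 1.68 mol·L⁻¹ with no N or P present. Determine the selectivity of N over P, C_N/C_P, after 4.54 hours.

Solving the coupled first-order balances gives C_N(t) = [k₁/(k₂−k₁)]·C_{M0}·(e^(−k₁t) − e^(−k₂t)).
e^(−k₁t) = e^(−0.0569×4.54) = e^(−0.2583) = 0.7723; e^(−k₂t) = e^(−1.339) = 0.2620.
C_N = 0.0569×1.68/(0.295−0.0569) × (0.7723−0.2620) = 0.4015×0.5103 = 0.2049 mol·L⁻¹.
C_M = C_{M0}e^(−k₁t) = 1.298 mol·L⁻¹, so C_P = C_{M0}−C_M−C_N = 0.1776 mol·L⁻¹; C_N/C_P = 1.15.

1.15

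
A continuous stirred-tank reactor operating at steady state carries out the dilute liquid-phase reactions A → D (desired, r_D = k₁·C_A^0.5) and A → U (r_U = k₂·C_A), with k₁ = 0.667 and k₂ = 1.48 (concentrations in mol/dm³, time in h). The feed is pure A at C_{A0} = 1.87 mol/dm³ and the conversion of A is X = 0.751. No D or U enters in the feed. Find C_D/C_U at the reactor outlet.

0.660

Exit C_A = C_{A0}(1−X) = 1.87×0.249 = 0.4656 mol/dm³.
Rates in a CSTR are evaluated at the outlet concentration: r_D = 0.667×0.4656^0.5 = 0.4551, r_U = 1.48×0.4656 = 0.6891.
Overall selectivity = C_D/C_U = r_Dτ/(r_Uτ) = r_D/r_U = 0.660.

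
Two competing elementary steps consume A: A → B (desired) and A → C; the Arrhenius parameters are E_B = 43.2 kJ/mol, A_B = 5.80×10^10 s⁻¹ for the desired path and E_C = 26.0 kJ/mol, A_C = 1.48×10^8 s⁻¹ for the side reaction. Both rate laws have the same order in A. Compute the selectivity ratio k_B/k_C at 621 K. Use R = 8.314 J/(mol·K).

k_B/k_C = (A_B/A_C)·exp[−(E_B−E_C)/(RT)] = (A_B/A_C)·exp[(E_C−E_B)/(RT)].
(E_C−E_B)/(RT) = (26.0−43.2)×10³/(8.314×621) = -17200/5163 = -3.331.
k_B/k_C = (5.80×10^10/1.48×10^8)·exp(-3.331) = 391.9 × 0.03574 = 14.0.

14.0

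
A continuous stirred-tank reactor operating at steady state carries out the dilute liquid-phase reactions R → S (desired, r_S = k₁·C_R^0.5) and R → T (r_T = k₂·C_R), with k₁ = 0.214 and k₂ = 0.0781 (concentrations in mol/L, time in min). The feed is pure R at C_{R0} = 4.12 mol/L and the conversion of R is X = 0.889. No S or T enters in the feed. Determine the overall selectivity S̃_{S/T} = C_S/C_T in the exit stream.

Exit C_R = C_{R0}(1−X) = 4.12×0.111 = 0.4573 mol/L.
Rates in a CSTR are evaluated at the outlet concentration: r_S = 0.214×0.4573^0.5 = 0.1447, r_T = 0.0781×0.4573 = 0.03572.
Overall selectivity = C_S/C_T = r_Sτ/(r_Tτ) = r_S/r_T = 4.05.

4.05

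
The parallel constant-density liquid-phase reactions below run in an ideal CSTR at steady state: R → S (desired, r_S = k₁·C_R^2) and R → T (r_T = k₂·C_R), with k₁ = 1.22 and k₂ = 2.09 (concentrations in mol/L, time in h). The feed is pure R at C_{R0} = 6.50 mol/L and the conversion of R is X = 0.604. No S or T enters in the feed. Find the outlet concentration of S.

Exit C_R = C_{R0}(1−X) = 6.50×0.396 = 2.574 mol/L.
In a CSTR the entire volume is at exit conditions, so r_S = 1.22×2.574^2 = 8.083 and r_T = 2.09×2.574 = 5.380.
Fraction of consumed R going to S: r_S/(r_S+r_T) = 0.6004.
C_S = 0.6004·C_{R0}·X = 0.6004×6.50×0.604 = 2.36 mol/L.

2.36 mol/L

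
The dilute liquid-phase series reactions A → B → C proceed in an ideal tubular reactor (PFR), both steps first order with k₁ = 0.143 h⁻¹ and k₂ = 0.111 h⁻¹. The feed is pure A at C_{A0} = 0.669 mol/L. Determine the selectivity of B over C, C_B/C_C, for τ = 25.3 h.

Solving the coupled first-order balances gives C_B(τ) = [k₁/(k₂−k₁)]·C_{A0}·(e^(−k₁τ) − e^(−k₂τ)).
e^(−k₁τ) = e^(−0.143×25.3) = e^(−3.618) = 0.02684; e^(−k₂τ) = e^(−2.808) = 0.06031.
C_B = 0.143×0.669/(0.111−0.143) × (0.02684−0.06031) = (-2.990)×(-0.03347) = 0.1001 mol/L.
C_A = C_{A0}e^(−k₁τ) = 0.01796 mol/L, so C_C = C_{A0}−C_A−C_B = 0.5510 mol/L; C_B/C_C = 0.182.

0.182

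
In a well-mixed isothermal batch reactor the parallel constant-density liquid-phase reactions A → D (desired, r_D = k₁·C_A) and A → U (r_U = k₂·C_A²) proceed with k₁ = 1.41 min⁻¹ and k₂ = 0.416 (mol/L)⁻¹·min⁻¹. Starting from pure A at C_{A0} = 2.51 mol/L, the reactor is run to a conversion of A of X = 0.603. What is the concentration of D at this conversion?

1.00 mol/L

C_A = C_{A0}(1−X) = 0.9965 mol/L.
Along a PFR/batch, dC_D/dC_A = −r_D/(r_D+r_U) = −k₁/(k₁+k₂·C_A).
Integrating from C_{A0} to C_A: C_D = (1.41/0.416)·ln[(1.41+0.416·2.51)/(1.41+0.416·0.996)] = 3.389·ln(2.454/1.825) = 1.005 mol/L.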